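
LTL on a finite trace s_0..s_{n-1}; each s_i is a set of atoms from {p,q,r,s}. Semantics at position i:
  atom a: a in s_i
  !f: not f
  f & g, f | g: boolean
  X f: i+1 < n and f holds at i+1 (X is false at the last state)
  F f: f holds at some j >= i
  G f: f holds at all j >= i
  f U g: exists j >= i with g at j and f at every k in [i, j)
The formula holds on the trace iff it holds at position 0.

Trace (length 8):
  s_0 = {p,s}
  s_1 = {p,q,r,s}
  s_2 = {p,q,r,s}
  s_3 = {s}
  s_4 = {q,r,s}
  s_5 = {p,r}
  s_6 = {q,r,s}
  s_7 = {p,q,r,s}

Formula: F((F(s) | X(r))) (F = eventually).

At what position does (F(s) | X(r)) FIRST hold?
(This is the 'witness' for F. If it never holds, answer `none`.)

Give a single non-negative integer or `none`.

s_0={p,s}: (F(s) | X(r))=True F(s)=True s=True X(r)=True r=False
s_1={p,q,r,s}: (F(s) | X(r))=True F(s)=True s=True X(r)=True r=True
s_2={p,q,r,s}: (F(s) | X(r))=True F(s)=True s=True X(r)=False r=True
s_3={s}: (F(s) | X(r))=True F(s)=True s=True X(r)=True r=False
s_4={q,r,s}: (F(s) | X(r))=True F(s)=True s=True X(r)=True r=True
s_5={p,r}: (F(s) | X(r))=True F(s)=True s=False X(r)=True r=True
s_6={q,r,s}: (F(s) | X(r))=True F(s)=True s=True X(r)=True r=True
s_7={p,q,r,s}: (F(s) | X(r))=True F(s)=True s=True X(r)=False r=True
F((F(s) | X(r))) holds; first witness at position 0.

Answer: 0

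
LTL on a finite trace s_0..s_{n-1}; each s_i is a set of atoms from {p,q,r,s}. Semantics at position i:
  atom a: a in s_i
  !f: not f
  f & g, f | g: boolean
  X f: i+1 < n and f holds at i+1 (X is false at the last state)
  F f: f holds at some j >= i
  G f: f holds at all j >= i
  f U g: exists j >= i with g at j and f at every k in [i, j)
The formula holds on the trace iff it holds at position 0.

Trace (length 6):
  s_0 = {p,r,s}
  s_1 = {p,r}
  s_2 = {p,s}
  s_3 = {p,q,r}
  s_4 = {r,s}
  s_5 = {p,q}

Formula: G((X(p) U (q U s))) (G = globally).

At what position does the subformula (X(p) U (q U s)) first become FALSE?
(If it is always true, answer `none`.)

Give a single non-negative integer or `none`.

Answer: 5

Derivation:
s_0={p,r,s}: (X(p) U (q U s))=True X(p)=True p=True (q U s)=True q=False s=True
s_1={p,r}: (X(p) U (q U s))=True X(p)=True p=True (q U s)=False q=False s=False
s_2={p,s}: (X(p) U (q U s))=True X(p)=True p=True (q U s)=True q=False s=True
s_3={p,q,r}: (X(p) U (q U s))=True X(p)=False p=True (q U s)=True q=True s=False
s_4={r,s}: (X(p) U (q U s))=True X(p)=True p=False (q U s)=True q=False s=True
s_5={p,q}: (X(p) U (q U s))=False X(p)=False p=True (q U s)=False q=True s=False
G((X(p) U (q U s))) holds globally = False
First violation at position 5.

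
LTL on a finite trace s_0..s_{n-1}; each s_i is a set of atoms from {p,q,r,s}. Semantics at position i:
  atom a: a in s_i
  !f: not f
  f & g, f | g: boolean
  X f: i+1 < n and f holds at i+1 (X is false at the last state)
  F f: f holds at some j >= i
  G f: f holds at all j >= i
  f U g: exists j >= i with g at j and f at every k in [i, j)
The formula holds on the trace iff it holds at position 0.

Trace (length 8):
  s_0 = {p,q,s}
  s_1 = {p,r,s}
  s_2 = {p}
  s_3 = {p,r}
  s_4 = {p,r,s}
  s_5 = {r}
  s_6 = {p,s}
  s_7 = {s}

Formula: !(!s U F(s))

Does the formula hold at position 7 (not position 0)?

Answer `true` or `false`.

Answer: false

Derivation:
s_0={p,q,s}: !(!s U F(s))=False (!s U F(s))=True !s=False s=True F(s)=True
s_1={p,r,s}: !(!s U F(s))=False (!s U F(s))=True !s=False s=True F(s)=True
s_2={p}: !(!s U F(s))=False (!s U F(s))=True !s=True s=False F(s)=True
s_3={p,r}: !(!s U F(s))=False (!s U F(s))=True !s=True s=False F(s)=True
s_4={p,r,s}: !(!s U F(s))=False (!s U F(s))=True !s=False s=True F(s)=True
s_5={r}: !(!s U F(s))=False (!s U F(s))=True !s=True s=False F(s)=True
s_6={p,s}: !(!s U F(s))=False (!s U F(s))=True !s=False s=True F(s)=True
s_7={s}: !(!s U F(s))=False (!s U F(s))=True !s=False s=True F(s)=True
Evaluating at position 7: result = False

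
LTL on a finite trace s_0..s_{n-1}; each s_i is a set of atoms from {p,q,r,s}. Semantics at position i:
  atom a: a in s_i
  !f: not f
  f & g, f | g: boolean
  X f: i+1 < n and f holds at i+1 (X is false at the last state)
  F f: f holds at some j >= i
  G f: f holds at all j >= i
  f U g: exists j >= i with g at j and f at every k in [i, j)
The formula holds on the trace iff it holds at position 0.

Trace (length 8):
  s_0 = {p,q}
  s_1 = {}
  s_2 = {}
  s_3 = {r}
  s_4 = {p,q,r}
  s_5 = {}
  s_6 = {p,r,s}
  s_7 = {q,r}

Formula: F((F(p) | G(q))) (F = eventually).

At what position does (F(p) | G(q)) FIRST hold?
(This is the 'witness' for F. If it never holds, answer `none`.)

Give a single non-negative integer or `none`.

s_0={p,q}: (F(p) | G(q))=True F(p)=True p=True G(q)=False q=True
s_1={}: (F(p) | G(q))=True F(p)=True p=False G(q)=False q=False
s_2={}: (F(p) | G(q))=True F(p)=True p=False G(q)=False q=False
s_3={r}: (F(p) | G(q))=True F(p)=True p=False G(q)=False q=False
s_4={p,q,r}: (F(p) | G(q))=True F(p)=True p=True G(q)=False q=True
s_5={}: (F(p) | G(q))=True F(p)=True p=False G(q)=False q=False
s_6={p,r,s}: (F(p) | G(q))=True F(p)=True p=True G(q)=False q=False
s_7={q,r}: (F(p) | G(q))=True F(p)=False p=False G(q)=True q=True
F((F(p) | G(q))) holds; first witness at position 0.

Answer: 0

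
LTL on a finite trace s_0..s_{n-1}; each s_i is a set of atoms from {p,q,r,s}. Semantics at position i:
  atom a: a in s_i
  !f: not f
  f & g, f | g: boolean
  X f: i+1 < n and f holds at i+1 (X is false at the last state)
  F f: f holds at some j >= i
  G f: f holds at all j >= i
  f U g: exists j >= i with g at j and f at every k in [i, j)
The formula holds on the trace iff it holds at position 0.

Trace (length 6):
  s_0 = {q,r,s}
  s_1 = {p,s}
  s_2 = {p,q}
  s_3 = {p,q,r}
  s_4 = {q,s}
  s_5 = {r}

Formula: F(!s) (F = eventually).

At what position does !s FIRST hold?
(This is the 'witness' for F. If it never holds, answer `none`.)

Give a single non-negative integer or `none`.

s_0={q,r,s}: !s=False s=True
s_1={p,s}: !s=False s=True
s_2={p,q}: !s=True s=False
s_3={p,q,r}: !s=True s=False
s_4={q,s}: !s=False s=True
s_5={r}: !s=True s=False
F(!s) holds; first witness at position 2.

Answer: 2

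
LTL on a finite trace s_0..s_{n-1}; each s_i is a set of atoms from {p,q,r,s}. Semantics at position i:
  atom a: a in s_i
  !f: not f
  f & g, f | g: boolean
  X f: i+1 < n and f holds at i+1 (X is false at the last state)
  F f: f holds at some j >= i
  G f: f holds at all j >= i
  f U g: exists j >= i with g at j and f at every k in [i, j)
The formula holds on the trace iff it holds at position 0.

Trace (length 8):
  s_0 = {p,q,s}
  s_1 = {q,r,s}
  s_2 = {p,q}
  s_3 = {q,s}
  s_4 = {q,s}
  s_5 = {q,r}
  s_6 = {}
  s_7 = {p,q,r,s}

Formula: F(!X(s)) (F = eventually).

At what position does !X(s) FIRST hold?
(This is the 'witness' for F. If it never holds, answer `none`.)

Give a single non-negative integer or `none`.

Answer: 1

Derivation:
s_0={p,q,s}: !X(s)=False X(s)=True s=True
s_1={q,r,s}: !X(s)=True X(s)=False s=True
s_2={p,q}: !X(s)=False X(s)=True s=False
s_3={q,s}: !X(s)=False X(s)=True s=True
s_4={q,s}: !X(s)=True X(s)=False s=True
s_5={q,r}: !X(s)=True X(s)=False s=False
s_6={}: !X(s)=False X(s)=True s=False
s_7={p,q,r,s}: !X(s)=True X(s)=False s=True
F(!X(s)) holds; first witness at position 1.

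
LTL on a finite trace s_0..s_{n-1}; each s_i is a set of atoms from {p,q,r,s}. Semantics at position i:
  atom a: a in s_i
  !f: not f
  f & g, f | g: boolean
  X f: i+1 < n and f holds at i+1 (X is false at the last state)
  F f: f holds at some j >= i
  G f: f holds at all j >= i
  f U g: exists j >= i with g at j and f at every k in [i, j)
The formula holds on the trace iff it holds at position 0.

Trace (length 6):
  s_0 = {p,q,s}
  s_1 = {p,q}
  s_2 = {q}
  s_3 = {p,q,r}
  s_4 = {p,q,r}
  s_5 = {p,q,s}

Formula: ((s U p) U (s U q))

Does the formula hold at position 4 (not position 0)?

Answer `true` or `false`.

s_0={p,q,s}: ((s U p) U (s U q))=True (s U p)=True s=True p=True (s U q)=True q=True
s_1={p,q}: ((s U p) U (s U q))=True (s U p)=True s=False p=True (s U q)=True q=True
s_2={q}: ((s U p) U (s U q))=True (s U p)=False s=False p=False (s U q)=True q=True
s_3={p,q,r}: ((s U p) U (s U q))=True (s U p)=True s=False p=True (s U q)=True q=True
s_4={p,q,r}: ((s U p) U (s U q))=True (s U p)=True s=False p=True (s U q)=True q=True
s_5={p,q,s}: ((s U p) U (s U q))=True (s U p)=True s=True p=True (s U q)=True q=True
Evaluating at position 4: result = True

Answer: true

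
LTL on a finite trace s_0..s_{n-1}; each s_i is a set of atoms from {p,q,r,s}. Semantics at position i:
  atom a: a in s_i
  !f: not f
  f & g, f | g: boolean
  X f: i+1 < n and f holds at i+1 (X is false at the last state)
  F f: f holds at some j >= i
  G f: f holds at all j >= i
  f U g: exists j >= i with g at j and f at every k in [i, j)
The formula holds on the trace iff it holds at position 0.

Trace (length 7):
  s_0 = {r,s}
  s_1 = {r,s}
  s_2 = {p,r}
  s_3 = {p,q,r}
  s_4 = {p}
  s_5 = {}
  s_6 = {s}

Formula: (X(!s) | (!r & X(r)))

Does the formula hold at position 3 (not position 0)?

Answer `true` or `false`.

s_0={r,s}: (X(!s) | (!r & X(r)))=False X(!s)=False !s=False s=True (!r & X(r))=False !r=False r=True X(r)=True
s_1={r,s}: (X(!s) | (!r & X(r)))=True X(!s)=True !s=False s=True (!r & X(r))=False !r=False r=True X(r)=True
s_2={p,r}: (X(!s) | (!r & X(r)))=True X(!s)=True !s=True s=False (!r & X(r))=False !r=False r=True X(r)=True
s_3={p,q,r}: (X(!s) | (!r & X(r)))=True X(!s)=True !s=True s=False (!r & X(r))=False !r=False r=True X(r)=False
s_4={p}: (X(!s) | (!r & X(r)))=True X(!s)=True !s=True s=False (!r & X(r))=False !r=True r=False X(r)=False
s_5={}: (X(!s) | (!r & X(r)))=False X(!s)=False !s=True s=False (!r & X(r))=False !r=True r=False X(r)=False
s_6={s}: (X(!s) | (!r & X(r)))=False X(!s)=False !s=False s=True (!r & X(r))=False !r=True r=False X(r)=False
Evaluating at position 3: result = True

Answer: true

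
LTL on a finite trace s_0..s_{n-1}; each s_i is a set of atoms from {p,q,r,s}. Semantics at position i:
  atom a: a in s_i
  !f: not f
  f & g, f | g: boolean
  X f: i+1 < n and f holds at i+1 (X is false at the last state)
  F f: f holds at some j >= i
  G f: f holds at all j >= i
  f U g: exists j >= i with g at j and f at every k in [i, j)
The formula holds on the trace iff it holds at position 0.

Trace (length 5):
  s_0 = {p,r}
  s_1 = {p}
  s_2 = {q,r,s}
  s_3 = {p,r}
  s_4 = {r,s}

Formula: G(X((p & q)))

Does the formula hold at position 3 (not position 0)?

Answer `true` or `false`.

s_0={p,r}: G(X((p & q)))=False X((p & q))=False (p & q)=False p=True q=False
s_1={p}: G(X((p & q)))=False X((p & q))=False (p & q)=False p=True q=False
s_2={q,r,s}: G(X((p & q)))=False X((p & q))=False (p & q)=False p=False q=True
s_3={p,r}: G(X((p & q)))=False X((p & q))=False (p & q)=False p=True q=False
s_4={r,s}: G(X((p & q)))=False X((p & q))=False (p & q)=False p=False q=False
Evaluating at position 3: result = False

Answer: false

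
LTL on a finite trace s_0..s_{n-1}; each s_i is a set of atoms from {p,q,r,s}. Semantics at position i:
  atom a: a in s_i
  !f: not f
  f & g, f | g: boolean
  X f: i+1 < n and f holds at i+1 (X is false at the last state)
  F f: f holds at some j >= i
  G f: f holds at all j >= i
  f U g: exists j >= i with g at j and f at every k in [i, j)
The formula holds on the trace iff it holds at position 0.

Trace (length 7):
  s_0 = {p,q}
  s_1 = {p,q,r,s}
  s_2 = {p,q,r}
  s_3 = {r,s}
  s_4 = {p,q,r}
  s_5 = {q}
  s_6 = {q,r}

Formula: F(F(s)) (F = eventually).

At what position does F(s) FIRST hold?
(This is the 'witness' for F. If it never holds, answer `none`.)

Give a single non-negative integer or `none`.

Answer: 0

Derivation:
s_0={p,q}: F(s)=True s=False
s_1={p,q,r,s}: F(s)=True s=True
s_2={p,q,r}: F(s)=True s=False
s_3={r,s}: F(s)=True s=True
s_4={p,q,r}: F(s)=False s=False
s_5={q}: F(s)=False s=False
s_6={q,r}: F(s)=False s=False
F(F(s)) holds; first witness at position 0.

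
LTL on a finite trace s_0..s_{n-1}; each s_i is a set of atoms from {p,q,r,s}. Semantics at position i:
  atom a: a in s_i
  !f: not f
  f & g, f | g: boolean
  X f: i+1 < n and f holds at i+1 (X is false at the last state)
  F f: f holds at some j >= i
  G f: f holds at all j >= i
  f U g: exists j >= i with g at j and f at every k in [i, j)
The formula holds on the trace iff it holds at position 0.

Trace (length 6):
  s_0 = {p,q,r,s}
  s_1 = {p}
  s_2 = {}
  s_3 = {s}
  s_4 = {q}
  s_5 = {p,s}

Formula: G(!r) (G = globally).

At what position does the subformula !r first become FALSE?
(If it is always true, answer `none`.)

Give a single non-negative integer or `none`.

Answer: 0

Derivation:
s_0={p,q,r,s}: !r=False r=True
s_1={p}: !r=True r=False
s_2={}: !r=True r=False
s_3={s}: !r=True r=False
s_4={q}: !r=True r=False
s_5={p,s}: !r=True r=False
G(!r) holds globally = False
First violation at position 0.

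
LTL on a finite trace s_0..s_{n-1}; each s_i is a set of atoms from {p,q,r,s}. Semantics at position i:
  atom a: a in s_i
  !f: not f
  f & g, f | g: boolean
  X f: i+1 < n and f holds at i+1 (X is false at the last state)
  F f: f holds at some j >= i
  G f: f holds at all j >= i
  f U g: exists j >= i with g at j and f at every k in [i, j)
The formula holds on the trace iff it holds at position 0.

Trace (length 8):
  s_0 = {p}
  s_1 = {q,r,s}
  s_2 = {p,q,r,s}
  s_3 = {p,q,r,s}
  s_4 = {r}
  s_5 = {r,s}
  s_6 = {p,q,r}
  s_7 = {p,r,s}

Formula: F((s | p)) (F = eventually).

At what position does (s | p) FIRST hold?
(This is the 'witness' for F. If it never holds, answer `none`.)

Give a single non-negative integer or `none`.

Answer: 0

Derivation:
s_0={p}: (s | p)=True s=False p=True
s_1={q,r,s}: (s | p)=True s=True p=False
s_2={p,q,r,s}: (s | p)=True s=True p=True
s_3={p,q,r,s}: (s | p)=True s=True p=True
s_4={r}: (s | p)=False s=False p=False
s_5={r,s}: (s | p)=True s=True p=False
s_6={p,q,r}: (s | p)=True s=False p=True
s_7={p,r,s}: (s | p)=True s=True p=True
F((s | p)) holds; first witness at position 0.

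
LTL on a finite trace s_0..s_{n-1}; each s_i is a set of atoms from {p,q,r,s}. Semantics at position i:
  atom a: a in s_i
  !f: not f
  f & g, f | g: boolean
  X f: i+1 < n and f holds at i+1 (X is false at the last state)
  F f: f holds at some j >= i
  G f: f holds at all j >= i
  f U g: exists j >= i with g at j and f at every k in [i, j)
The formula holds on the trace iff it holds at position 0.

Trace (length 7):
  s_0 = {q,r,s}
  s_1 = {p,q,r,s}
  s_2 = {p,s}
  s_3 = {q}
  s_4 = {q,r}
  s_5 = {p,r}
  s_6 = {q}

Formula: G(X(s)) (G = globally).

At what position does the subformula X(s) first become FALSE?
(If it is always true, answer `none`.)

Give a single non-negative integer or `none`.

Answer: 2

Derivation:
s_0={q,r,s}: X(s)=True s=True
s_1={p,q,r,s}: X(s)=True s=True
s_2={p,s}: X(s)=False s=True
s_3={q}: X(s)=False s=False
s_4={q,r}: X(s)=False s=False
s_5={p,r}: X(s)=False s=False
s_6={q}: X(s)=False s=False
G(X(s)) holds globally = False
First violation at position 2.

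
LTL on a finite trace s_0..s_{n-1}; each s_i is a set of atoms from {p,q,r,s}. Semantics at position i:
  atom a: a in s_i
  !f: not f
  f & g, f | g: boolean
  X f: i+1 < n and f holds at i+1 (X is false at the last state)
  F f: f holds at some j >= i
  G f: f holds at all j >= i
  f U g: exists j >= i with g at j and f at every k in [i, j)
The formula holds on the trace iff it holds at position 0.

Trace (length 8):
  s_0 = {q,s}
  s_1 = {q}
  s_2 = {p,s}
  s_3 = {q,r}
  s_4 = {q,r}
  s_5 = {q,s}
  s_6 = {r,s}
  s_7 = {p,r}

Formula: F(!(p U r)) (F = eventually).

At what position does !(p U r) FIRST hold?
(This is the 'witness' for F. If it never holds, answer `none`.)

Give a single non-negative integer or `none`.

Answer: 0

Derivation:
s_0={q,s}: !(p U r)=True (p U r)=False p=False r=False
s_1={q}: !(p U r)=True (p U r)=False p=False r=False
s_2={p,s}: !(p U r)=False (p U r)=True p=True r=False
s_3={q,r}: !(p U r)=False (p U r)=True p=False r=True
s_4={q,r}: !(p U r)=False (p U r)=True p=False r=True
s_5={q,s}: !(p U r)=True (p U r)=False p=False r=False
s_6={r,s}: !(p U r)=False (p U r)=True p=False r=True
s_7={p,r}: !(p U r)=False (p U r)=True p=True r=True
F(!(p U r)) holds; first witness at position 0.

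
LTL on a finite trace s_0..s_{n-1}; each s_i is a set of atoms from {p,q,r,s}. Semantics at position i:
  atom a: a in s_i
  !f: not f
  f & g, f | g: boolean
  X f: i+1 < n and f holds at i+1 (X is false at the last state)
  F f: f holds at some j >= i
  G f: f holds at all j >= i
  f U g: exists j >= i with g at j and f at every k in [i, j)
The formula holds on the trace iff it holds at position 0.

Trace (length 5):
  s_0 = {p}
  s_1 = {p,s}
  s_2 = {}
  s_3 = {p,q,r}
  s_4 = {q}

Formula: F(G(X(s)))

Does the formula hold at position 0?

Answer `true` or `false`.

Answer: false

Derivation:
s_0={p}: F(G(X(s)))=False G(X(s))=False X(s)=True s=False
s_1={p,s}: F(G(X(s)))=False G(X(s))=False X(s)=False s=True
s_2={}: F(G(X(s)))=False G(X(s))=False X(s)=False s=False
s_3={p,q,r}: F(G(X(s)))=False G(X(s))=False X(s)=False s=False
s_4={q}: F(G(X(s)))=False G(X(s))=False X(s)=False s=False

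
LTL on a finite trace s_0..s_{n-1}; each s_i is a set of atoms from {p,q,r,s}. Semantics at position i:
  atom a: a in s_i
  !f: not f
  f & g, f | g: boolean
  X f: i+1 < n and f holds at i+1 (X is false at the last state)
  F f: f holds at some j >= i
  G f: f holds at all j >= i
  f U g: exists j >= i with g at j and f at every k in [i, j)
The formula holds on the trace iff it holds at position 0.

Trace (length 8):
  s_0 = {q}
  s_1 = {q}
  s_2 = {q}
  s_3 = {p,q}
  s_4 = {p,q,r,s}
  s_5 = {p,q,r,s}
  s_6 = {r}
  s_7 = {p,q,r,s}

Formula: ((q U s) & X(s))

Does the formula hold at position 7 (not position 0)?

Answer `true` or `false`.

s_0={q}: ((q U s) & X(s))=False (q U s)=True q=True s=False X(s)=False
s_1={q}: ((q U s) & X(s))=False (q U s)=True q=True s=False X(s)=False
s_2={q}: ((q U s) & X(s))=False (q U s)=True q=True s=False X(s)=False
s_3={p,q}: ((q U s) & X(s))=True (q U s)=True q=True s=False X(s)=True
s_4={p,q,r,s}: ((q U s) & X(s))=True (q U s)=True q=True s=True X(s)=True
s_5={p,q,r,s}: ((q U s) & X(s))=False (q U s)=True q=True s=True X(s)=False
s_6={r}: ((q U s) & X(s))=False (q U s)=False q=False s=False X(s)=True
s_7={p,q,r,s}: ((q U s) & X(s))=False (q U s)=True q=True s=True X(s)=False
Evaluating at position 7: result = False

Answer: false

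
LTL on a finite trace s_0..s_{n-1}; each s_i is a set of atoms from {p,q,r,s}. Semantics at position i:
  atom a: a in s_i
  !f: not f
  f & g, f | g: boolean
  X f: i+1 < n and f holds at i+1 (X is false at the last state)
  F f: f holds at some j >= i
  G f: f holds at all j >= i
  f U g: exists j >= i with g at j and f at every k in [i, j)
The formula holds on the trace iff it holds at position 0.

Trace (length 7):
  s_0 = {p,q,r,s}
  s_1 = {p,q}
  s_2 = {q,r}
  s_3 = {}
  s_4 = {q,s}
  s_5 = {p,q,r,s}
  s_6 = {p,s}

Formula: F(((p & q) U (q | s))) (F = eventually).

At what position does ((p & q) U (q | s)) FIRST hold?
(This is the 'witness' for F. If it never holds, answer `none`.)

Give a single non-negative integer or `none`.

Answer: 0

Derivation:
s_0={p,q,r,s}: ((p & q) U (q | s))=True (p & q)=True p=True q=True (q | s)=True s=True
s_1={p,q}: ((p & q) U (q | s))=True (p & q)=True p=True q=True (q | s)=True s=False
s_2={q,r}: ((p & q) U (q | s))=True (p & q)=False p=False q=True (q | s)=True s=False
s_3={}: ((p & q) U (q | s))=False (p & q)=False p=False q=False (q | s)=False s=False
s_4={q,s}: ((p & q) U (q | s))=True (p & q)=False p=False q=True (q | s)=True s=True
s_5={p,q,r,s}: ((p & q) U (q | s))=True (p & q)=True p=True q=True (q | s)=True s=True
s_6={p,s}: ((p & q) U (q | s))=True (p & q)=False p=True q=False (q | s)=True s=True
F(((p & q) U (q | s))) holds; first witness at position 0.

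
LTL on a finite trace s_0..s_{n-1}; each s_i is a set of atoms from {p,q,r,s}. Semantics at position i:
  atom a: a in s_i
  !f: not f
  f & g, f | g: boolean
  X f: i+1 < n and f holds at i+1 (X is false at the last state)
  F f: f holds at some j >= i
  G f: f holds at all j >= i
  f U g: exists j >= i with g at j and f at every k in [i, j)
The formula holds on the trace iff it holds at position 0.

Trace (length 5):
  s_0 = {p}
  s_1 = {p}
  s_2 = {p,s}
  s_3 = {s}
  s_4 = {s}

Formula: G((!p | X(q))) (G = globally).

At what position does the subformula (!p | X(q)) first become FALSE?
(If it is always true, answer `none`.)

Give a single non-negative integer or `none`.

s_0={p}: (!p | X(q))=False !p=False p=True X(q)=False q=False
s_1={p}: (!p | X(q))=False !p=False p=True X(q)=False q=False
s_2={p,s}: (!p | X(q))=False !p=False p=True X(q)=False q=False
s_3={s}: (!p | X(q))=True !p=True p=False X(q)=False q=False
s_4={s}: (!p | X(q))=True !p=True p=False X(q)=False q=False
G((!p | X(q))) holds globally = False
First violation at position 0.

Answer: 0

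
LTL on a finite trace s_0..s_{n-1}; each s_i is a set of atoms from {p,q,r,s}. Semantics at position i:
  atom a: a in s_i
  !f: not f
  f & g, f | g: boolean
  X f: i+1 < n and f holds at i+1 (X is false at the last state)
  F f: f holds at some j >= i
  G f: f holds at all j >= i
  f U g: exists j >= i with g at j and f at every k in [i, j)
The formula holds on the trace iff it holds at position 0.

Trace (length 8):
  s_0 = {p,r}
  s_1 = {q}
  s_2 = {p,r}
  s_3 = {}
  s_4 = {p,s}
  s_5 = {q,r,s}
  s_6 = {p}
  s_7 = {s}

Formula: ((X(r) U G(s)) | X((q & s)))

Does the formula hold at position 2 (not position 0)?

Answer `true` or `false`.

s_0={p,r}: ((X(r) U G(s)) | X((q & s)))=False (X(r) U G(s))=False X(r)=False r=True G(s)=False s=False X((q & s))=False (q & s)=False q=False
s_1={q}: ((X(r) U G(s)) | X((q & s)))=False (X(r) U G(s))=False X(r)=True r=False G(s)=False s=False X((q & s))=False (q & s)=False q=True
s_2={p,r}: ((X(r) U G(s)) | X((q & s)))=False (X(r) U G(s))=False X(r)=False r=True G(s)=False s=False X((q & s))=False (q & s)=False q=False
s_3={}: ((X(r) U G(s)) | X((q & s)))=False (X(r) U G(s))=False X(r)=False r=False G(s)=False s=False X((q & s))=False (q & s)=False q=False
s_4={p,s}: ((X(r) U G(s)) | X((q & s)))=True (X(r) U G(s))=False X(r)=True r=False G(s)=False s=True X((q & s))=True (q & s)=False q=False
s_5={q,r,s}: ((X(r) U G(s)) | X((q & s)))=False (X(r) U G(s))=False X(r)=False r=True G(s)=False s=True X((q & s))=False (q & s)=True q=True
s_6={p}: ((X(r) U G(s)) | X((q & s)))=False (X(r) U G(s))=False X(r)=False r=False G(s)=False s=False X((q & s))=False (q & s)=False q=False
s_7={s}: ((X(r) U G(s)) | X((q & s)))=True (X(r) U G(s))=True X(r)=False r=False G(s)=True s=True X((q & s))=False (q & s)=False q=False
Evaluating at position 2: result = False

Answer: false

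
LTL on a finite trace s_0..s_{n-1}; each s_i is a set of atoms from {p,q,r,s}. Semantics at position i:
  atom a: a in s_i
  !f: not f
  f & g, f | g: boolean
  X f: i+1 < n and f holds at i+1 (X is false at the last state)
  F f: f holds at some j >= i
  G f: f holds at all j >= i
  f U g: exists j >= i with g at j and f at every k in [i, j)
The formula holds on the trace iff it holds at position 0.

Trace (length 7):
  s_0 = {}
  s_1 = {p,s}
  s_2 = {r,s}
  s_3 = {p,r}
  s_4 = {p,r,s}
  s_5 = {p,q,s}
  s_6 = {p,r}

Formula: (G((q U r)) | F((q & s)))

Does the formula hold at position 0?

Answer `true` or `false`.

s_0={}: (G((q U r)) | F((q & s)))=True G((q U r))=False (q U r)=False q=False r=False F((q & s))=True (q & s)=False s=False
s_1={p,s}: (G((q U r)) | F((q & s)))=True G((q U r))=False (q U r)=False q=False r=False F((q & s))=True (q & s)=False s=True
s_2={r,s}: (G((q U r)) | F((q & s)))=True G((q U r))=True (q U r)=True q=False r=True F((q & s))=True (q & s)=False s=True
s_3={p,r}: (G((q U r)) | F((q & s)))=True G((q U r))=True (q U r)=True q=False r=True F((q & s))=True (q & s)=False s=False
s_4={p,r,s}: (G((q U r)) | F((q & s)))=True G((q U r))=True (q U r)=True q=False r=True F((q & s))=True (q & s)=False s=True
s_5={p,q,s}: (G((q U r)) | F((q & s)))=True G((q U r))=True (q U r)=True q=True r=False F((q & s))=True (q & s)=True s=True
s_6={p,r}: (G((q U r)) | F((q & s)))=True G((q U r))=True (q U r)=True q=False r=True F((q & s))=False (q & s)=False s=False

Answer: true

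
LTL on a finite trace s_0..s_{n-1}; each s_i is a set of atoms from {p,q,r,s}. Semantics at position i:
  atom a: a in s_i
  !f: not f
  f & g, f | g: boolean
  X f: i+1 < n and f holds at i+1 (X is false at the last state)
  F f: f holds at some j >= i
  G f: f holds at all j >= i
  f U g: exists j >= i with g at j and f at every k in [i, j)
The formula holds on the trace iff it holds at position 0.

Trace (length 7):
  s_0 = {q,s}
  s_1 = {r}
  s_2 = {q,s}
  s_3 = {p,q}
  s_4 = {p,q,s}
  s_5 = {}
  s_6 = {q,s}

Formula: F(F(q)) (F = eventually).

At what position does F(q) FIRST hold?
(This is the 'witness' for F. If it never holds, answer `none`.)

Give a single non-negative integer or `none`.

Answer: 0

Derivation:
s_0={q,s}: F(q)=True q=True
s_1={r}: F(q)=True q=False
s_2={q,s}: F(q)=True q=True
s_3={p,q}: F(q)=True q=True
s_4={p,q,s}: F(q)=True q=True
s_5={}: F(q)=True q=False
s_6={q,s}: F(q)=True q=True
F(F(q)) holds; first witness at position 0.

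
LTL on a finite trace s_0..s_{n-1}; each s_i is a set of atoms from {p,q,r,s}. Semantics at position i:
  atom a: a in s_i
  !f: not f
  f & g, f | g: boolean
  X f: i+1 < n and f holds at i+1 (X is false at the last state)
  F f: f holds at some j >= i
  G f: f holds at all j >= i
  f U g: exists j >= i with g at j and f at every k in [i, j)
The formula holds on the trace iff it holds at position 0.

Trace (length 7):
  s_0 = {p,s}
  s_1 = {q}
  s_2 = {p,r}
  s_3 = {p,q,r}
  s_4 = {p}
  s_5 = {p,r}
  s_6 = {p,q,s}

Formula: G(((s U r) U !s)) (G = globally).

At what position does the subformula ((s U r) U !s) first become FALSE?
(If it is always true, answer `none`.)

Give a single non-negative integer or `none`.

s_0={p,s}: ((s U r) U !s)=False (s U r)=False s=True r=False !s=False
s_1={q}: ((s U r) U !s)=True (s U r)=False s=False r=False !s=True
s_2={p,r}: ((s U r) U !s)=True (s U r)=True s=False r=True !s=True
s_3={p,q,r}: ((s U r) U !s)=True (s U r)=True s=False r=True !s=True
s_4={p}: ((s U r) U !s)=True (s U r)=False s=False r=False !s=True
s_5={p,r}: ((s U r) U !s)=True (s U r)=True s=False r=True !s=True
s_6={p,q,s}: ((s U r) U !s)=False (s U r)=False s=True r=False !s=False
G(((s U r) U !s)) holds globally = False
First violation at position 0.

Answer: 0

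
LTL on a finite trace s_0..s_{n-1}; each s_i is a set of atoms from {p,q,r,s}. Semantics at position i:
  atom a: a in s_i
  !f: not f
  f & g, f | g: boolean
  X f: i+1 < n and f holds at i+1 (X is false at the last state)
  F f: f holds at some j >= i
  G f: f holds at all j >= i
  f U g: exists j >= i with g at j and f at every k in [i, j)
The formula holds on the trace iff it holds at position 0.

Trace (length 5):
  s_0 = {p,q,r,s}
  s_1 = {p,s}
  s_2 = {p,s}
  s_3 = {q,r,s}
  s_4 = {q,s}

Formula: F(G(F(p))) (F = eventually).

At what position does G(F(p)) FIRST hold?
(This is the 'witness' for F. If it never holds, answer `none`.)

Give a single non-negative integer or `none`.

Answer: none

Derivation:
s_0={p,q,r,s}: G(F(p))=False F(p)=True p=True
s_1={p,s}: G(F(p))=False F(p)=True p=True
s_2={p,s}: G(F(p))=False F(p)=True p=True
s_3={q,r,s}: G(F(p))=False F(p)=False p=False
s_4={q,s}: G(F(p))=False F(p)=False p=False
F(G(F(p))) does not hold (no witness exists).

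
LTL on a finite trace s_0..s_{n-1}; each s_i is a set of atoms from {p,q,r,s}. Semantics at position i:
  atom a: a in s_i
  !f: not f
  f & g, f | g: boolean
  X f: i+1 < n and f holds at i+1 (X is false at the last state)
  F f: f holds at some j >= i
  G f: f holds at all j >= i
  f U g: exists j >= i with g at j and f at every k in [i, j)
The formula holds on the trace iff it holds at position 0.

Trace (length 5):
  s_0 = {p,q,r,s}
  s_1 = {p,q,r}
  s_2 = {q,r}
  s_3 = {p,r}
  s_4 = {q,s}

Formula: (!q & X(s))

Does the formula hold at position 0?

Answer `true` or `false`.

Answer: false

Derivation:
s_0={p,q,r,s}: (!q & X(s))=False !q=False q=True X(s)=False s=True
s_1={p,q,r}: (!q & X(s))=False !q=False q=True X(s)=False s=False
s_2={q,r}: (!q & X(s))=False !q=False q=True X(s)=False s=False
s_3={p,r}: (!q & X(s))=True !q=True q=False X(s)=True s=False
s_4={q,s}: (!q & X(s))=False !q=False q=True X(s)=False s=True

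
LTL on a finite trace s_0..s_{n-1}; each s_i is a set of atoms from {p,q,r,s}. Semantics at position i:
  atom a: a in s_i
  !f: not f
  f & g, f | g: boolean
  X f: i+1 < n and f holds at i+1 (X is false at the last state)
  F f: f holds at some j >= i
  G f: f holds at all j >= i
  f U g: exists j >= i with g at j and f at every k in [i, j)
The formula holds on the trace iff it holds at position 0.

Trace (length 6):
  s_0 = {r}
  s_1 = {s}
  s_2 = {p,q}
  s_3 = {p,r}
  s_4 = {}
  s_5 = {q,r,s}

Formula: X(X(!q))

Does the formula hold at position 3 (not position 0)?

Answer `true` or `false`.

Answer: false

Derivation:
s_0={r}: X(X(!q))=False X(!q)=True !q=True q=False
s_1={s}: X(X(!q))=True X(!q)=False !q=True q=False
s_2={p,q}: X(X(!q))=True X(!q)=True !q=False q=True
s_3={p,r}: X(X(!q))=False X(!q)=True !q=True q=False
s_4={}: X(X(!q))=False X(!q)=False !q=True q=False
s_5={q,r,s}: X(X(!q))=False X(!q)=False !q=False q=True
Evaluating at position 3: result = False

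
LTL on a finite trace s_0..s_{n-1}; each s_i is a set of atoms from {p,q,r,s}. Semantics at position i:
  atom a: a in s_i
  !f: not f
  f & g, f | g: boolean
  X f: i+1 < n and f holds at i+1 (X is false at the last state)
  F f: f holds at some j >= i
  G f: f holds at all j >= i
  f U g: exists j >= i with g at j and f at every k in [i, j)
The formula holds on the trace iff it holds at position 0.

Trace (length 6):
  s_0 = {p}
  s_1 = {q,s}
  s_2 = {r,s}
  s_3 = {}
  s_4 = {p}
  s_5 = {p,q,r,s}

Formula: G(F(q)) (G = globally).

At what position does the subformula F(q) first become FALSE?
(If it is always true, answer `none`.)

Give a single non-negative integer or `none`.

s_0={p}: F(q)=True q=False
s_1={q,s}: F(q)=True q=True
s_2={r,s}: F(q)=True q=False
s_3={}: F(q)=True q=False
s_4={p}: F(q)=True q=False
s_5={p,q,r,s}: F(q)=True q=True
G(F(q)) holds globally = True
No violation — formula holds at every position.

Answer: none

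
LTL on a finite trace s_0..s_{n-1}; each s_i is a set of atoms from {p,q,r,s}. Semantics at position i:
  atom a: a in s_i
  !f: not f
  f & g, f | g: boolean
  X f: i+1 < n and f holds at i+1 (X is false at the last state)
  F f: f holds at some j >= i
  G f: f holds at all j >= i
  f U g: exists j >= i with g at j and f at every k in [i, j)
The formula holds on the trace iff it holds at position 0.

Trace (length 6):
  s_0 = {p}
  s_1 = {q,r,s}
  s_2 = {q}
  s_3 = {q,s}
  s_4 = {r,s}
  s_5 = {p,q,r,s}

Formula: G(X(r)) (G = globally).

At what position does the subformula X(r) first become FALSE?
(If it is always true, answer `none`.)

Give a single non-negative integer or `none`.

Answer: 1

Derivation:
s_0={p}: X(r)=True r=False
s_1={q,r,s}: X(r)=False r=True
s_2={q}: X(r)=False r=False
s_3={q,s}: X(r)=True r=False
s_4={r,s}: X(r)=True r=True
s_5={p,q,r,s}: X(r)=False r=True
G(X(r)) holds globally = False
First violation at position 1.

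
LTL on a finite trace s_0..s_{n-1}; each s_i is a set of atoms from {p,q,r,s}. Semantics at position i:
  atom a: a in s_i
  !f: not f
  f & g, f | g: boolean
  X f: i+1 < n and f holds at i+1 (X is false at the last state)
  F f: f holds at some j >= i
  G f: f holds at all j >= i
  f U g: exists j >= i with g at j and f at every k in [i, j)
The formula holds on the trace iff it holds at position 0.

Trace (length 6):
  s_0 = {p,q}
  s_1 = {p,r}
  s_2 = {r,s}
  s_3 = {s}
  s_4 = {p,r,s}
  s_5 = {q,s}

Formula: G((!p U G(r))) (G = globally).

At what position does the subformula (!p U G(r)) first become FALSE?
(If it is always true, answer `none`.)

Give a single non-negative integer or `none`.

Answer: 0

Derivation:
s_0={p,q}: (!p U G(r))=False !p=False p=True G(r)=False r=False
s_1={p,r}: (!p U G(r))=False !p=False p=True G(r)=False r=True
s_2={r,s}: (!p U G(r))=False !p=True p=False G(r)=False r=True
s_3={s}: (!p U G(r))=False !p=True p=False G(r)=False r=False
s_4={p,r,s}: (!p U G(r))=False !p=False p=True G(r)=False r=True
s_5={q,s}: (!p U G(r))=False !p=True p=False G(r)=False r=False
G((!p U G(r))) holds globally = False
First violation at position 0.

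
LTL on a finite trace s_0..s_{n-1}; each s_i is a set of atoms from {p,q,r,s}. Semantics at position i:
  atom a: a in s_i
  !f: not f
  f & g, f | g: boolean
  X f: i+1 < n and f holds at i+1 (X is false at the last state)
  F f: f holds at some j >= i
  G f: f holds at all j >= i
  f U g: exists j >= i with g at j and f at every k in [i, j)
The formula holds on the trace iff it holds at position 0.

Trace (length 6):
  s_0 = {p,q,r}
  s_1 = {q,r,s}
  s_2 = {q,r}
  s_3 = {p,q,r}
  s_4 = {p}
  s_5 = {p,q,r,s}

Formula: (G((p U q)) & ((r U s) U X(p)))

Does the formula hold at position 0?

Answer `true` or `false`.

s_0={p,q,r}: (G((p U q)) & ((r U s) U X(p)))=True G((p U q))=True (p U q)=True p=True q=True ((r U s) U X(p))=True (r U s)=True r=True s=False X(p)=False
s_1={q,r,s}: (G((p U q)) & ((r U s) U X(p)))=True G((p U q))=True (p U q)=True p=False q=True ((r U s) U X(p))=True (r U s)=True r=True s=True X(p)=False
s_2={q,r}: (G((p U q)) & ((r U s) U X(p)))=True G((p U q))=True (p U q)=True p=False q=True ((r U s) U X(p))=True (r U s)=False r=True s=False X(p)=True
s_3={p,q,r}: (G((p U q)) & ((r U s) U X(p)))=True G((p U q))=True (p U q)=True p=True q=True ((r U s) U X(p))=True (r U s)=False r=True s=False X(p)=True
s_4={p}: (G((p U q)) & ((r U s) U X(p)))=True G((p U q))=True (p U q)=True p=True q=False ((r U s) U X(p))=True (r U s)=False r=False s=False X(p)=True
s_5={p,q,r,s}: (G((p U q)) & ((r U s) U X(p)))=False G((p U q))=True (p U q)=True p=True q=True ((r U s) U X(p))=False (r U s)=True r=True s=True X(p)=False

Answer: true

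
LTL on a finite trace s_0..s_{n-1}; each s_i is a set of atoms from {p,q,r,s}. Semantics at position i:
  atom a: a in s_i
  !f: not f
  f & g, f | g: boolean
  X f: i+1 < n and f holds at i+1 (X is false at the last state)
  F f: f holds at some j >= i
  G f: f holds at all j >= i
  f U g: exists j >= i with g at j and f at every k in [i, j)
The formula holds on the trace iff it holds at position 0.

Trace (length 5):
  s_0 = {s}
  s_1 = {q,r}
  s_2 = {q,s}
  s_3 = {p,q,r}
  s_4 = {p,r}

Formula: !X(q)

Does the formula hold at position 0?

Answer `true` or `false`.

Answer: false

Derivation:
s_0={s}: !X(q)=False X(q)=True q=False
s_1={q,r}: !X(q)=False X(q)=True q=True
s_2={q,s}: !X(q)=False X(q)=True q=True
s_3={p,q,r}: !X(q)=True X(q)=False q=True
s_4={p,r}: !X(q)=True X(q)=False q=False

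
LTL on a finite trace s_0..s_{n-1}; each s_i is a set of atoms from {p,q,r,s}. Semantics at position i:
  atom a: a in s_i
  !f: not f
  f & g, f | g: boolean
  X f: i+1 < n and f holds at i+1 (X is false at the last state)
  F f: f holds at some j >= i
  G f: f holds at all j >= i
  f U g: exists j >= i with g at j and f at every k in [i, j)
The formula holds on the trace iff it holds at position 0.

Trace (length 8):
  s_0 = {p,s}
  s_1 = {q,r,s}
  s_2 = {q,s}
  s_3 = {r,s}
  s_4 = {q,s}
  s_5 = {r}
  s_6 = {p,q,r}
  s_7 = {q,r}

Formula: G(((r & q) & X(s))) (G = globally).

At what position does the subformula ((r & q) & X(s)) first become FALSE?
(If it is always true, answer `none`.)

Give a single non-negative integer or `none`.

Answer: 0

Derivation:
s_0={p,s}: ((r & q) & X(s))=False (r & q)=False r=False q=False X(s)=True s=True
s_1={q,r,s}: ((r & q) & X(s))=True (r & q)=True r=True q=True X(s)=True s=True
s_2={q,s}: ((r & q) & X(s))=False (r & q)=False r=False q=True X(s)=True s=True
s_3={r,s}: ((r & q) & X(s))=False (r & q)=False r=True q=False X(s)=True s=True
s_4={q,s}: ((r & q) & X(s))=False (r & q)=False r=False q=True X(s)=False s=True
s_5={r}: ((r & q) & X(s))=False (r & q)=False r=True q=False X(s)=False s=False
s_6={p,q,r}: ((r & q) & X(s))=False (r & q)=True r=True q=True X(s)=False s=False
s_7={q,r}: ((r & q) & X(s))=False (r & q)=True r=True q=True X(s)=False s=False
G(((r & q) & X(s))) holds globally = False
First violation at position 0.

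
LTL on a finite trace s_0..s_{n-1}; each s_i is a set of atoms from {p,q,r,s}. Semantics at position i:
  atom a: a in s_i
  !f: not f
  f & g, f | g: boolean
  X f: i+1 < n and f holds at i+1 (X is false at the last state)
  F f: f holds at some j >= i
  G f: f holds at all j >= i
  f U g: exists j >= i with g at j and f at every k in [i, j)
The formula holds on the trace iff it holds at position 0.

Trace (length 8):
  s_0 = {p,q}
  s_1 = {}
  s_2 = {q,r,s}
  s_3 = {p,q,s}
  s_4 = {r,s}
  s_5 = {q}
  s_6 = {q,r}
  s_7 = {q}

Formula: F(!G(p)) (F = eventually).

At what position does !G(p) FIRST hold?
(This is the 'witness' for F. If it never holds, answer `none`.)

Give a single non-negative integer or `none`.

s_0={p,q}: !G(p)=True G(p)=False p=True
s_1={}: !G(p)=True G(p)=False p=False
s_2={q,r,s}: !G(p)=True G(p)=False p=False
s_3={p,q,s}: !G(p)=True G(p)=False p=True
s_4={r,s}: !G(p)=True G(p)=False p=False
s_5={q}: !G(p)=True G(p)=False p=False
s_6={q,r}: !G(p)=True G(p)=False p=False
s_7={q}: !G(p)=True G(p)=False p=False
F(!G(p)) holds; first witness at position 0.

Answer: 0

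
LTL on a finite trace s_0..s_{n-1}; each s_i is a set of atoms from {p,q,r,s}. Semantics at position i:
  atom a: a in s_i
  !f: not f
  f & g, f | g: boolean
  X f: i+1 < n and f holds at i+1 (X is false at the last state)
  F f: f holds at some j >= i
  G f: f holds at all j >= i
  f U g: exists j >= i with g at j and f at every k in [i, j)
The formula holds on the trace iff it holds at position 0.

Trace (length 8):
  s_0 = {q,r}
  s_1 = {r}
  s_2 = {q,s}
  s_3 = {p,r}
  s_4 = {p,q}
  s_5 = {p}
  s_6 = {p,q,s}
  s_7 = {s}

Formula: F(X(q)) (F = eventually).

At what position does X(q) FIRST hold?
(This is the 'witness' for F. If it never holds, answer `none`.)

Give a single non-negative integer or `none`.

s_0={q,r}: X(q)=False q=True
s_1={r}: X(q)=True q=False
s_2={q,s}: X(q)=False q=True
s_3={p,r}: X(q)=True q=False
s_4={p,q}: X(q)=False q=True
s_5={p}: X(q)=True q=False
s_6={p,q,s}: X(q)=False q=True
s_7={s}: X(q)=False q=False
F(X(q)) holds; first witness at position 1.

Answer: 1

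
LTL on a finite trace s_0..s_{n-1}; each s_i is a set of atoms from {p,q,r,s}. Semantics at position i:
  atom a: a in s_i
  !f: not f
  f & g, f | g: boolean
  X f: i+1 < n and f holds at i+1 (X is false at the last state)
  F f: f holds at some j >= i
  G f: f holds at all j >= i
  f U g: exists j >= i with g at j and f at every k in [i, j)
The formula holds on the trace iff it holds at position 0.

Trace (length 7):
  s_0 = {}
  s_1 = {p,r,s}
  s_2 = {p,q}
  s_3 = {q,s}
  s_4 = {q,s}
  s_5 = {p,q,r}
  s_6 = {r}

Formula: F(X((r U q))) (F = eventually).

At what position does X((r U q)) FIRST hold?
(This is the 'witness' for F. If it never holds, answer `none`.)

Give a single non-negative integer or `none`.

Answer: 0

Derivation:
s_0={}: X((r U q))=True (r U q)=False r=False q=False
s_1={p,r,s}: X((r U q))=True (r U q)=True r=True q=False
s_2={p,q}: X((r U q))=True (r U q)=True r=False q=True
s_3={q,s}: X((r U q))=True (r U q)=True r=False q=True
s_4={q,s}: X((r U q))=True (r U q)=True r=False q=True
s_5={p,q,r}: X((r U q))=False (r U q)=True r=True q=True
s_6={r}: X((r U q))=False (r U q)=False r=True q=False
F(X((r U q))) holds; first witness at position 0.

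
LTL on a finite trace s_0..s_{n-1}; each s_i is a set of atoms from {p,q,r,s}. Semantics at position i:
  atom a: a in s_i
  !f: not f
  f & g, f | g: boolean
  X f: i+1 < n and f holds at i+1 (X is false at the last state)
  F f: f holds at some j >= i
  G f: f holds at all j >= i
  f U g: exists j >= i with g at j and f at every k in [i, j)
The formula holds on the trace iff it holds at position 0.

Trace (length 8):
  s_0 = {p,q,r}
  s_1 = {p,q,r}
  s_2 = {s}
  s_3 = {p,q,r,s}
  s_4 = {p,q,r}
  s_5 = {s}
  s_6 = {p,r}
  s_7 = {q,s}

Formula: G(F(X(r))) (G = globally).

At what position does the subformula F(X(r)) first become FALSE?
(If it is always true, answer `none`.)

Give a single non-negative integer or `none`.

s_0={p,q,r}: F(X(r))=True X(r)=True r=True
s_1={p,q,r}: F(X(r))=True X(r)=False r=True
s_2={s}: F(X(r))=True X(r)=True r=False
s_3={p,q,r,s}: F(X(r))=True X(r)=True r=True
s_4={p,q,r}: F(X(r))=True X(r)=False r=True
s_5={s}: F(X(r))=True X(r)=True r=False
s_6={p,r}: F(X(r))=False X(r)=False r=True
s_7={q,s}: F(X(r))=False X(r)=False r=False
G(F(X(r))) holds globally = False
First violation at position 6.

Answer: 6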